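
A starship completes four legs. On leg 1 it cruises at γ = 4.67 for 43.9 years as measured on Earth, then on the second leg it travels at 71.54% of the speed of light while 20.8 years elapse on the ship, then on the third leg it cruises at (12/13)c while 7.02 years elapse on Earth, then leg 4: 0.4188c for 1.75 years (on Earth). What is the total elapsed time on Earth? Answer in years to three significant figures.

Δt = 82.4 years

Leg 1: 43.9 years is already measured on Earth.
Leg 2: β = 0.7154; γ = 1/√(1 − 0.7154²) = 1/√0.4882 = 1.431; Δt_2 = 1.431 × 20.8 = 29.77 years.
Leg 3: 7.02 years is already measured on Earth.
Leg 4: 1.75 years is already measured on Earth.
Total: 43.90 + 29.77 + 7.020 + 1.750 years.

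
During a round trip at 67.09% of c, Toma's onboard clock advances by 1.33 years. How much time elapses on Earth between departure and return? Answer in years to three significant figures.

β = 0.6709; γ = 1/√(1 − 0.6709²) = 1/√0.5499 = 1.349
Earth-frame duration is the dilated interval: Δt = γτ = 1.349 × 1.33 years.

Δt = 1.79 years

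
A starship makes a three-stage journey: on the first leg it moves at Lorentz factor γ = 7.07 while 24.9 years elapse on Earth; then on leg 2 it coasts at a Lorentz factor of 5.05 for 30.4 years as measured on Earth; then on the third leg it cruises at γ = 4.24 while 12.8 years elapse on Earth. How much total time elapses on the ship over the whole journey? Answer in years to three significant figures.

τ = 12.6 years

Leg 1: γ = 7.07; τ_1 = 24.9/7.070 = 3.522 years.
Leg 2: γ = 5.05; τ_2 = 30.4/5.050 = 6.020 years.
Leg 3: γ = 4.24; τ_3 = 12.8/4.240 = 3.019 years.
Total: 3.522 + 6.020 + 3.019 years.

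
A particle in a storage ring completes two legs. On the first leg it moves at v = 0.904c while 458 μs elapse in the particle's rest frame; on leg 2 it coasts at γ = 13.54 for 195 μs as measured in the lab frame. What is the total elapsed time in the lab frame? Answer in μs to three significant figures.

Δt = 1270 μs

Leg 1: γ = 1/√(1 − 0.904²) = 1/√0.1828 = 2.339; Δt_1 = 2.339 × 458 = 1071 μs.
Leg 2: 195 μs is already measured in the lab frame.
Total: 1071 + 195.0 μs.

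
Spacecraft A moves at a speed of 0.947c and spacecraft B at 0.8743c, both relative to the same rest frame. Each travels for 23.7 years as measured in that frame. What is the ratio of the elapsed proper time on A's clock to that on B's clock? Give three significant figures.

A: γ = 1/√(1 − 0.947²) = 1/√0.1032 = 3.113. B: γ = 1/√(1 − 0.8743²) = 1/√0.2356 = 2.060.
τ_A/τ_B = γ_B/γ_A = 2.060/3.113 = 0.6618, so τ_A/τ_B = 0.6618.

τ_A/τ_B = 0.662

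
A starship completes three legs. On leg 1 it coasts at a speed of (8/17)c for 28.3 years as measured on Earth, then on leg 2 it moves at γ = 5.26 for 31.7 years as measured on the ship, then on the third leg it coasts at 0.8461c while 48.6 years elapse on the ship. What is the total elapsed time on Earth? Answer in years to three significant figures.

Δt = 286 years

Leg 1: 28.3 years is already measured on Earth.
Leg 2: γ = 5.26; Δt_2 = 5.260 × 31.7 = 166.7 years.
Leg 3: γ = 1/√(1 − 0.8461²) = 1/√0.2841 = 1.876; Δt_3 = 1.876 × 48.6 = 91.18 years.
Total: 28.30 + 166.7 + 91.18 years.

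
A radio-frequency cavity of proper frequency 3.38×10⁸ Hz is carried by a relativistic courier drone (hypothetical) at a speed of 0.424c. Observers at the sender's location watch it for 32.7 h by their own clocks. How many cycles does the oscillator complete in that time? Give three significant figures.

N = 3.60×10¹³

γ = 1/√(1 − 0.424²) = 1/√0.8202 = 1.104
During 32.7 h of lab time, the oscillator's proper time advances by τ = Δt/γ = 32.7/1.104 = 29.62 h = 1.066×10⁵ s.
N = f × τ = 3.38×10⁸ × 1.066×10⁵ = 3.604×10¹³.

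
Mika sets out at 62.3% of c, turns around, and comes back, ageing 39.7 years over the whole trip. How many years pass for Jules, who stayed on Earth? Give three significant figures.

β = 0.623; γ = 1/√(1 − 0.623²) = 1/√0.6119 = 1.278
Earth-frame duration is the dilated interval: Δt = γτ = 1.278 × 39.7 years.

Δt = 50.8 years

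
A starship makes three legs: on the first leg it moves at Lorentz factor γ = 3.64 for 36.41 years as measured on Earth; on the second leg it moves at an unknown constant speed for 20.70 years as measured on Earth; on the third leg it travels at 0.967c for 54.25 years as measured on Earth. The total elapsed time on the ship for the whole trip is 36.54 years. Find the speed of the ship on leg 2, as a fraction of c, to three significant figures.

β = 0.789

Leg 1: γ = 3.64; τ_1 = 36.41/3.640 = 10.00 years.
Leg 2: speed unknown; τ_2 = 20.70/γ_2.
Leg 3: γ = 1/√(1 − 0.967²) = 1/√0.06491 = 3.925; τ_3 = 54.25/3.925 = 13.82 years.
Total proper time: 10.00 + τ_2 + 13.82 = 36.54, so τ_2 = 36.54 − 23.82 = 12.72 years.
γ_2 = 20.70/12.72 = 1.628; β = √(1 − 1/γ²) = √0.6227.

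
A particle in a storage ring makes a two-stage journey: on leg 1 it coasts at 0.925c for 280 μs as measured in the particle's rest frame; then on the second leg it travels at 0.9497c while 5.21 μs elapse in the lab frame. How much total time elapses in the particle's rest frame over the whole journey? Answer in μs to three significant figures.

τ = 282 μs

Leg 1: 280 μs is already measured in the particle's rest frame.
Leg 2: γ = 1/√(1 − 0.9497²) = 1/√0.09807 = 3.193; τ_2 = 5.21/3.193 = 1.632 μs.
Total: 280.0 + 1.632 μs.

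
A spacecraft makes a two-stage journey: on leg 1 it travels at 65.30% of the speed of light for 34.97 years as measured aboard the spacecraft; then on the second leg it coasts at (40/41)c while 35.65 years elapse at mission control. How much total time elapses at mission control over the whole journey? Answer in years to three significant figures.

Leg 1: β = 0.6530; γ = 1/√(1 − 0.6530²) = 1/√0.5736 = 1.320; Δt_1 = 1.320 × 34.97 = 46.17 years.
Leg 2: 35.65 years is already measured at mission control.
Total: 46.17 + 35.65 years.

Δt = 81.8 years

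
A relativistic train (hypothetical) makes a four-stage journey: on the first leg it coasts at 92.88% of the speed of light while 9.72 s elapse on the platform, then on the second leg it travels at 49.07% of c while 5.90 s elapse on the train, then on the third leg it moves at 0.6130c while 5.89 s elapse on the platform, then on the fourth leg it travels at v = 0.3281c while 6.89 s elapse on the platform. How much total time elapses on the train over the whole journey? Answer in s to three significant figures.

τ = 20.7 s

Leg 1: β = 0.9288; γ = 1/√(1 − 0.9288²) = 1/√0.1373 = 2.698; τ_1 = 9.72/2.698 = 3.602 s.
Leg 2: 5.90 s is already measured on the train.
Leg 3: γ = 1/√(1 − 0.6130²) = 1/√0.6242 = 1.266; τ_3 = 5.89/1.266 = 4.654 s.
Leg 4: γ = 1/√(1 − 0.3281²) = 1/√0.8924 = 1.059; τ_4 = 6.89/1.059 = 6.509 s.
Total: 3.602 + 5.900 + 4.654 + 6.509 s.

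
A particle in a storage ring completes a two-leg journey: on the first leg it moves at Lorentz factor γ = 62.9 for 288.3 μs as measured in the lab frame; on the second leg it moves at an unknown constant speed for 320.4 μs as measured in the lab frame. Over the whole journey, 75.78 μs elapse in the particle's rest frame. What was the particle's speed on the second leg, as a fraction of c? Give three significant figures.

β = 0.975

Leg 1: γ = 62.9; τ_1 = 288.3/62.90 = 4.583 μs.
Leg 2: speed unknown; τ_2 = 320.4/γ_2.
Total proper time: 4.583 + τ_2 = 75.78, so τ_2 = 75.78 − 4.583 = 71.20 μs.
γ_2 = 320.4/71.20 = 4.500; β = √(1 − 1/γ²) = √0.9506.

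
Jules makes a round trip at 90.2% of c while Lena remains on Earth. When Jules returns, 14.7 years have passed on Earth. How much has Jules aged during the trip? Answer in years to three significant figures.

τ = 6.35 years

β = 0.902; γ = 1/√(1 − 0.902²) = 1/√0.1864 = 2.316
Jules's clock measures proper time along the trip: τ = Δt/γ = 14.7/2.316 years.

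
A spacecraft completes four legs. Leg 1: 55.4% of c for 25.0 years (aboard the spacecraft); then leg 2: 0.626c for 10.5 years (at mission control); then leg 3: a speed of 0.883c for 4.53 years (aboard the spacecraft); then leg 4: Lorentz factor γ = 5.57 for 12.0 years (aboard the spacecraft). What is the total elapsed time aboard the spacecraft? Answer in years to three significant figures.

Leg 1: 25.0 years is already measured aboard the spacecraft.
Leg 2: γ = 1/√(1 − 0.626²) = 1/√0.6081 = 1.282; τ_2 = 10.5/1.282 = 8.188 years.
Leg 3: 4.53 years is already measured aboard the spacecraft.
Leg 4: 12.0 years is already measured aboard the spacecraft.
Total: 25.00 + 8.188 + 4.530 + 12.00 years.

τ = 49.7 years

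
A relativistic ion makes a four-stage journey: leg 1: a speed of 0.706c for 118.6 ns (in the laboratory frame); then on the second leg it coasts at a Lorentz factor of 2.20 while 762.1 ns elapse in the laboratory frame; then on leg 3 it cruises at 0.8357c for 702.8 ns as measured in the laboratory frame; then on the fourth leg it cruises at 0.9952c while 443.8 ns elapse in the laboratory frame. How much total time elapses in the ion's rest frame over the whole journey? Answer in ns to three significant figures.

Leg 1: γ = 1/√(1 − 0.706²) = 1/√0.5016 = 1.412; τ_1 = 118.6/1.412 = 83.99 ns.
Leg 2: γ = 2.20; τ_2 = 762.1/2.200 = 346.4 ns.
Leg 3: γ = 1/√(1 − 0.8357²) = 1/√0.3016 = 1.821; τ_3 = 702.8/1.821 = 386.0 ns.
Leg 4: γ = 1/√(1 − 0.9952²) = 1/√0.009577 = 10.22; τ_4 = 443.8/10.22 = 43.43 ns.
Total: 83.99 + 346.4 + 386.0 + 43.43 ns.

τ = 860 ns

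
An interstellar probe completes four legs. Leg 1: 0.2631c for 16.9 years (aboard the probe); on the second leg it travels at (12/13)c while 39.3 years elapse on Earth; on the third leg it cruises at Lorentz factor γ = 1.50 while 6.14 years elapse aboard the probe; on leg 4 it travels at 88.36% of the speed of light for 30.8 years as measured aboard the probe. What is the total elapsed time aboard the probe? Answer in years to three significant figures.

Leg 1: 16.9 years is already measured aboard the probe.
Leg 2: γ = 1/√(1 − (12/13)²) = 13/5 = 2.600; τ_2 = 39.3/2.600 = 15.12 years.
Leg 3: 6.14 years is already measured aboard the probe.
Leg 4: 30.8 years is already measured aboard the probe.
Total: 16.90 + 15.12 + 6.140 + 30.80 years.

τ = 69.0 years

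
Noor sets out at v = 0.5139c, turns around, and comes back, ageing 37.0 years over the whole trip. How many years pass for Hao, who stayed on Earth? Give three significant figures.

Δt = 43.1 years

γ = 1/√(1 − 0.5139²) = 1/√0.7359 = 1.166
Earth-frame duration is the dilated interval: Δt = γτ = 1.166 × 37.0 years.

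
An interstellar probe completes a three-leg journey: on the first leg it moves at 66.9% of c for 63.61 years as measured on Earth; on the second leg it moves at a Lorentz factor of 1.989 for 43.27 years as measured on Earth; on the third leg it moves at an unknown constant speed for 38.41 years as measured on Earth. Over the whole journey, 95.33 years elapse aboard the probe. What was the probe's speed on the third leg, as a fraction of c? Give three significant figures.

β = 0.729

Leg 1: β = 0.669; γ = 1/√(1 − 0.669²) = 1/√0.5524 = 1.345; τ_1 = 63.61/1.345 = 47.28 years.
Leg 2: γ = 1.989; τ_2 = 43.27/1.989 = 21.75 years.
Leg 3: speed unknown; τ_3 = 38.41/γ_3.
Total proper time: 47.28 + 21.75 + τ_3 = 95.33, so τ_3 = 95.33 − 69.03 = 26.30 years.
γ_3 = 38.41/26.30 = 1.461; β = √(1 − 1/γ²) = √0.5313.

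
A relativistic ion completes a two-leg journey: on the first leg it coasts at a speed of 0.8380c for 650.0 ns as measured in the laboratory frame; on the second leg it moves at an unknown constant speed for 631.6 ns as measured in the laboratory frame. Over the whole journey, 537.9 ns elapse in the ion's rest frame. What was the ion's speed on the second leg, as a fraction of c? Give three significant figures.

β = 0.957

Leg 1: γ = 1/√(1 − 0.8380²) = 1/√0.2978 = 1.833; τ_1 = 650.0/1.833 = 354.7 ns.
Leg 2: speed unknown; τ_2 = 631.6/γ_2.
Total proper time: 354.7 + τ_2 = 537.9, so τ_2 = 537.9 − 354.7 = 183.2 ns.
γ_2 = 631.6/183.2 = 3.447; β = √(1 − 1/γ²) = √0.9159.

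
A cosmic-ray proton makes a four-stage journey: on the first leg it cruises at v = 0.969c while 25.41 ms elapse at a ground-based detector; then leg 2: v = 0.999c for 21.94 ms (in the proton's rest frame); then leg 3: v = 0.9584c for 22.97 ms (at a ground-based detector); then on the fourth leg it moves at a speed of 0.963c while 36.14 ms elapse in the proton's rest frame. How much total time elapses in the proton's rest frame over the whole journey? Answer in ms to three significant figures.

τ = 70.9 ms

Leg 1: γ = 1/√(1 − 0.969²) = 1/√0.06104 = 4.048; τ_1 = 25.41/4.048 = 6.278 ms.
Leg 2: 21.94 ms is already measured in the proton's rest frame.
Leg 3: γ = 1/√(1 − 0.9584²) = 1/√0.08147 = 3.504; τ_3 = 22.97/3.504 = 6.556 ms.
Leg 4: 36.14 ms is already measured in the proton's rest frame.
Total: 6.278 + 21.94 + 6.556 + 36.14 ms.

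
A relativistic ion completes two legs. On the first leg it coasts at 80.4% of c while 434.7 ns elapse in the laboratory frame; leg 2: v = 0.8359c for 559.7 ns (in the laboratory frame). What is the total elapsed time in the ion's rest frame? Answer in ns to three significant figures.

Leg 1: β = 0.804; γ = 1/√(1 − 0.804²) = 1/√0.3536 = 1.682; τ_1 = 434.7/1.682 = 258.5 ns.
Leg 2: γ = 1/√(1 − 0.8359²) = 1/√0.3013 = 1.822; τ_2 = 559.7/1.822 = 307.2 ns.
Total: 258.5 + 307.2 ns.

τ = 566 ns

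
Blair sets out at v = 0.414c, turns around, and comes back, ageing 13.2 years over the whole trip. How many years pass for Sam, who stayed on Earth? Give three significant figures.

Δt = 14.5 years

γ = 1/√(1 − 0.414²) = 1/√0.8286 = 1.099
Earth-frame duration is the dilated interval: Δt = γτ = 1.099 × 13.2 years.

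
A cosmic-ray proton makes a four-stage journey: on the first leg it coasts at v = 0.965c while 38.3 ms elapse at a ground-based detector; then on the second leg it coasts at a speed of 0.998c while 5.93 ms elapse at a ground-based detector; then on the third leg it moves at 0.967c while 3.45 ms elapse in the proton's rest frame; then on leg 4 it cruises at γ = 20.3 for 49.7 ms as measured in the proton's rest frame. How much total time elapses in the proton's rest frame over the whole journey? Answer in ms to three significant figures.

Leg 1: γ = 1/√(1 − 0.965²) = 1/√0.06878 = 3.813; τ_1 = 38.3/3.813 = 10.04 ms.
Leg 2: γ = 1/√(1 − 0.998²) = 1/√0.003996 = 15.82; τ_2 = 5.93/15.82 = 0.3749 ms.
Leg 3: 3.45 ms is already measured in the proton's rest frame.
Leg 4: 49.7 ms is already measured in the proton's rest frame.
Total: 10.04 + 0.3749 + 3.450 + 49.70 ms.

τ = 63.6 ms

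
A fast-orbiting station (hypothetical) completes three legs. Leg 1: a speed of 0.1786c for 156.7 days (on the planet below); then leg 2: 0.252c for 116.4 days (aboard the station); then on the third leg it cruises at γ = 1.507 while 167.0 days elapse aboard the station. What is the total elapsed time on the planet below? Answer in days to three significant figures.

Δt = 529 days

Leg 1: 156.7 days is already measured on the planet below.
Leg 2: γ = 1/√(1 − 0.252²) = 1/√0.9365 = 1.033; Δt_2 = 1.033 × 116.4 = 120.3 days.
Leg 3: γ = 1.507; Δt_3 = 1.507 × 167.0 = 251.7 days.
Total: 156.7 + 120.3 + 251.7 days.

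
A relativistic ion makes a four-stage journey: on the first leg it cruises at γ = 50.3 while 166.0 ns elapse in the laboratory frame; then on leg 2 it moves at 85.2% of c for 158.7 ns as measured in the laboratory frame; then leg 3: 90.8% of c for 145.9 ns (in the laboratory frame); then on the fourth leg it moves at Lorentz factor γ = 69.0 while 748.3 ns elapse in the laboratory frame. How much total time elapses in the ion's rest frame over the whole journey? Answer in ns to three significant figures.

Leg 1: γ = 50.3; τ_1 = 166.0/50.30 = 3.300 ns.
Leg 2: β = 0.852; γ = 1/√(1 − 0.852²) = 1/√0.2741 = 1.910; τ_2 = 158.7/1.910 = 83.09 ns.
Leg 3: β = 0.908; γ = 1/√(1 − 0.908²) = 1/√0.1755 = 2.387; τ_3 = 145.9/2.387 = 61.13 ns.
Leg 4: γ = 69.0; τ_4 = 748.3/69.00 = 10.84 ns.
Total: 3.300 + 83.09 + 61.13 + 10.84 ns.

τ = 158 ns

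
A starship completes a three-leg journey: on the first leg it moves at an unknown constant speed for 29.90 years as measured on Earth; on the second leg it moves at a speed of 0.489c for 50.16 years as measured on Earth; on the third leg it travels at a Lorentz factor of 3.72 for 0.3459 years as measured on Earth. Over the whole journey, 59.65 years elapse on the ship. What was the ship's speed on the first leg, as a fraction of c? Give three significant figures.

β = 0.849

Leg 1: speed unknown; τ_1 = 29.90/γ_1.
Leg 2: γ = 1/√(1 − 0.489²) = 1/√0.7609 = 1.146; τ_2 = 50.16/1.146 = 43.75 years.
Leg 3: γ = 3.72; τ_3 = 0.3459/3.720 = 0.09298 years.
Total proper time: τ_1 + 43.75 + 0.09298 = 59.65, so τ_1 = 59.65 − 43.85 = 15.80 years.
γ_1 = 29.90/15.80 = 1.892; β = √(1 − 1/γ²) = √0.7206.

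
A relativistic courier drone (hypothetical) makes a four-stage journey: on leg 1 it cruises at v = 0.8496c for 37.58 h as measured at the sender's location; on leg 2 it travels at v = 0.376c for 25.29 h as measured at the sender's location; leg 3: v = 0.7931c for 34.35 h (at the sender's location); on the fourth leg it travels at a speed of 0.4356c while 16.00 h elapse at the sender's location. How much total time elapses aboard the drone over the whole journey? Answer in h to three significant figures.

Leg 1: γ = 1/√(1 − 0.8496²) = 1/√0.2782 = 1.896; τ_1 = 37.58/1.896 = 19.82 h.
Leg 2: γ = 1/√(1 − 0.376²) = 1/√0.8586 = 1.079; τ_2 = 25.29/1.079 = 23.43 h.
Leg 3: γ = 1/√(1 − 0.7931²) = 1/√0.3710 = 1.642; τ_3 = 34.35/1.642 = 20.92 h.
Leg 4: γ = 1/√(1 − 0.4356²) = 1/√0.8103 = 1.111; τ_4 = 16.00/1.111 = 14.40 h.
Total: 19.82 + 23.43 + 20.92 + 14.40 h.

τ = 78.6 h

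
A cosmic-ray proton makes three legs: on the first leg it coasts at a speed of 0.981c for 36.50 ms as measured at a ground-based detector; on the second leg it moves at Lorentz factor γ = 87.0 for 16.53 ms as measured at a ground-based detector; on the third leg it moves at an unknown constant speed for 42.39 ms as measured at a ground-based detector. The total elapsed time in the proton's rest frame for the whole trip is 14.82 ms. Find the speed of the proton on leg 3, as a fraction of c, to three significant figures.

β = 0.984

Leg 1: γ = 1/√(1 − 0.981²) = 1/√0.03764 = 5.154; τ_1 = 36.50/5.154 = 7.081 ms.
Leg 2: γ = 87.0; τ_2 = 16.53/87.00 = 0.1900 ms.
Leg 3: speed unknown; τ_3 = 42.39/γ_3.
Total proper time: 7.081 + 0.1900 + τ_3 = 14.82, so τ_3 = 14.82 − 7.271 = 7.549 ms.
γ_3 = 42.39/7.549 = 5.616; β = √(1 − 1/γ²) = √0.9683.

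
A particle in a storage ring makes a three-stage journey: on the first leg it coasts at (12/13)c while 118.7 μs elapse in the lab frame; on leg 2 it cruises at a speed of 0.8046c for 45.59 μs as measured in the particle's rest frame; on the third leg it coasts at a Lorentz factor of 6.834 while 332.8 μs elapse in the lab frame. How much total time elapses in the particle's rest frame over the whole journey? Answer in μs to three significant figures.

τ = 140 μs

Leg 1: γ = 1/√(1 − (12/13)²) = 13/5 = 2.600; τ_1 = 118.7/2.600 = 45.65 μs.
Leg 2: 45.59 μs is already measured in the particle's rest frame.
Leg 3: γ = 6.834; τ_3 = 332.8/6.834 = 48.70 μs.
Total: 45.65 + 45.59 + 48.70 μs.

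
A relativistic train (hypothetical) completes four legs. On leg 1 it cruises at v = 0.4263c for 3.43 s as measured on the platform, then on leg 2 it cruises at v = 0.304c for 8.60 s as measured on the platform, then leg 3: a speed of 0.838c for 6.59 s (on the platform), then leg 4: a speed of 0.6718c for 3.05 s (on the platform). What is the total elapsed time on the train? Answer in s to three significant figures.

τ = 17.2 s

Leg 1: γ = 1/√(1 − 0.4263²) = 1/√0.8183 = 1.105; τ_1 = 3.43/1.105 = 3.103 s.
Leg 2: γ = 1/√(1 − 0.304²) = 1/√0.9076 = 1.050; τ_2 = 8.60/1.050 = 8.193 s.
Leg 3: γ = 1/√(1 − 0.838²) = 1/√0.2978 = 1.833; τ_3 = 6.59/1.833 = 3.596 s.
Leg 4: γ = 1/√(1 − 0.6718²) = 1/√0.5487 = 1.350; τ_4 = 3.05/1.350 = 2.259 s.
Total: 3.103 + 8.193 + 3.596 + 2.259 s.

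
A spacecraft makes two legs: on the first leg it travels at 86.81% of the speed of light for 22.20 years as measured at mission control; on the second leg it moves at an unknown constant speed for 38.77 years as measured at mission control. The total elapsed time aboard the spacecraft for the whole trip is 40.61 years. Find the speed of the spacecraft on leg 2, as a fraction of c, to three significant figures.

Leg 1: β = 0.8681; γ = 1/√(1 − 0.8681²) = 1/√0.2464 = 2.015; τ_1 = 22.20/2.015 = 11.02 years.
Leg 2: speed unknown; τ_2 = 38.77/γ_2.
Total proper time: 11.02 + τ_2 = 40.61, so τ_2 = 40.61 − 11.02 = 29.59 years.
γ_2 = 38.77/29.59 = 1.310; β = √(1 − 1/γ²) = √0.4175.

β = 0.646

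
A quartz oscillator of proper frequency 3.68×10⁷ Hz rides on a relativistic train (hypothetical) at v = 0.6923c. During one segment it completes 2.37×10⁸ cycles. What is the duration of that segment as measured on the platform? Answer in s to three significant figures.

Δt = 8.92 s

γ = 1/√(1 − 0.6923²) = 1/√0.5207 = 1.386
Proper time for N cycles: τ = N/f = 2.37×10⁸/(3.68×10⁷) = 6.440×10⁰ s = 6.440 s.
Lab-frame duration Δt = γτ = 1.386 × 6.440 = 8.925 s.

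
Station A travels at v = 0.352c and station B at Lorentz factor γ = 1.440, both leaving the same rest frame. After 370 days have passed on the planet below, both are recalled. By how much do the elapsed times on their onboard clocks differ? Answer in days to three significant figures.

|τ_A − τ_B| = 89.4 days

A: γ = 1/√(1 − 0.352²) = 1/√0.8761 = 1.068; τ_A = 370/1.068 = 346.3 days.
B: γ = 1.440; τ_B = 370/1.440 = 256.9 days.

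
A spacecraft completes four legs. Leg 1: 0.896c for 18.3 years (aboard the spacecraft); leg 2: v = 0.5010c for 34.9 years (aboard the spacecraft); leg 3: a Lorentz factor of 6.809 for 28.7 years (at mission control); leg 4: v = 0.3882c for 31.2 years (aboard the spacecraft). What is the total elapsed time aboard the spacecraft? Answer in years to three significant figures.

Leg 1: 18.3 years is already measured aboard the spacecraft.
Leg 2: 34.9 years is already measured aboard the spacecraft.
Leg 3: γ = 6.809; τ_3 = 28.7/6.809 = 4.215 years.
Leg 4: 31.2 years is already measured aboard the spacecraft.
Total: 18.30 + 34.90 + 4.215 + 31.20 years.

τ = 88.6 years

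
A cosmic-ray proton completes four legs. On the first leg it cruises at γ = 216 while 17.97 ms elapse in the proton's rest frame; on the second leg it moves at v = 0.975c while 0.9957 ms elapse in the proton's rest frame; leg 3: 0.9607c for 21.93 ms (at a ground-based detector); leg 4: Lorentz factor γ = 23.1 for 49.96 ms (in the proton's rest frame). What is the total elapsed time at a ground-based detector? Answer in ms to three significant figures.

Δt = 5060 ms

Leg 1: γ = 216; Δt_1 = 216.0 × 17.97 = 3882 ms.
Leg 2: γ = 1/√(1 − 0.975²) = 1/√0.04938 = 4.500; Δt_2 = 4.500 × 0.9957 = 4.481 ms.
Leg 3: 21.93 ms is already measured at a ground-based detector.
Leg 4: γ = 23.1; Δt_4 = 23.10 × 49.96 = 1154 ms.
Total: 3882 + 4.481 + 21.93 + 1154 ms.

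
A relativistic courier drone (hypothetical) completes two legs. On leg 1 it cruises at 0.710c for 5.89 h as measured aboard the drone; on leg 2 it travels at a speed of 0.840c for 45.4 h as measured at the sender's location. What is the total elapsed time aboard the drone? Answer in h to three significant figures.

Leg 1: 5.89 h is already measured aboard the drone.
Leg 2: γ = 1/√(1 − 0.840²) = 1/√0.2944 = 1.843; τ_2 = 45.4/1.843 = 24.63 h.
Total: 5.890 + 24.63 h.

τ = 30.5 h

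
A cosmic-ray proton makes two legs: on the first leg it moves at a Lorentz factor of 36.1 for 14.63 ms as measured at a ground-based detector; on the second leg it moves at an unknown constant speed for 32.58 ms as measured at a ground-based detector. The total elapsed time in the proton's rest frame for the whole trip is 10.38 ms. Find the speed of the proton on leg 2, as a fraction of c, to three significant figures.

β = 0.952

Leg 1: γ = 36.1; τ_1 = 14.63/36.10 = 0.4053 ms.
Leg 2: speed unknown; τ_2 = 32.58/γ_2.
Total proper time: 0.4053 + τ_2 = 10.38, so τ_2 = 10.38 − 0.4053 = 9.975 ms.
γ_2 = 32.58/9.975 = 3.266; β = √(1 − 1/γ²) = √0.9063.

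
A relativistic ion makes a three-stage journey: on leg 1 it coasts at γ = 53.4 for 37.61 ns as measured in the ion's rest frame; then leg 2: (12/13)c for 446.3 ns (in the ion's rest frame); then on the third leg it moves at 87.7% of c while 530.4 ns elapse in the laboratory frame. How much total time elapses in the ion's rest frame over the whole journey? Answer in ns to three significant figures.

Leg 1: 37.61 ns is already measured in the ion's rest frame.
Leg 2: 446.3 ns is already measured in the ion's rest frame.
Leg 3: β = 0.877; γ = 1/√(1 − 0.877²) = 1/√0.2309 = 2.081; τ_3 = 530.4/2.081 = 254.9 ns.
Total: 37.61 + 446.3 + 254.9 ns.

τ = 739 ns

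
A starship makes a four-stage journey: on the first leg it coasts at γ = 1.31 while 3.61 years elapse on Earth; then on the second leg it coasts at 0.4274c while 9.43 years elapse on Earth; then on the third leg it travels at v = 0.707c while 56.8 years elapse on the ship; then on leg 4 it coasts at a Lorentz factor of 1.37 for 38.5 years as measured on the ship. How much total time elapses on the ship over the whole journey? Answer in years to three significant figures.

τ = 107 years

Leg 1: γ = 1.31; τ_1 = 3.61/1.310 = 2.756 years.
Leg 2: γ = 1/√(1 − 0.4274²) = 1/√0.8173 = 1.106; τ_2 = 9.43/1.106 = 8.525 years.
Leg 3: 56.8 years is already measured on the ship.
Leg 4: 38.5 years is already measured on the ship.
Total: 2.756 + 8.525 + 56.80 + 38.50 years.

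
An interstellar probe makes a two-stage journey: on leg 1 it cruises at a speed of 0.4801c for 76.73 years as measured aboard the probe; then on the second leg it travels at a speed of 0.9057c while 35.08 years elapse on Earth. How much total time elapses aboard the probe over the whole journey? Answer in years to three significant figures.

Leg 1: 76.73 years is already measured aboard the probe.
Leg 2: γ = 1/√(1 − 0.9057²) = 1/√0.1797 = 2.359; τ_2 = 35.08/2.359 = 14.87 years.
Total: 76.73 + 14.87 years.

τ = 91.6 years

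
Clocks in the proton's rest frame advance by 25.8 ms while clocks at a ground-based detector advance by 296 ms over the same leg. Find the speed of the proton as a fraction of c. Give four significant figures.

The proper time is measured in the proton's rest frame (both events occur at the proton's location); Δt is measured at a ground-based detector. γ = Δt/τ = 296/25.8 = 11.47.
β = √(1 − 1/γ²) = √(1 − 0.007597) = √0.9924

v = 0.9962c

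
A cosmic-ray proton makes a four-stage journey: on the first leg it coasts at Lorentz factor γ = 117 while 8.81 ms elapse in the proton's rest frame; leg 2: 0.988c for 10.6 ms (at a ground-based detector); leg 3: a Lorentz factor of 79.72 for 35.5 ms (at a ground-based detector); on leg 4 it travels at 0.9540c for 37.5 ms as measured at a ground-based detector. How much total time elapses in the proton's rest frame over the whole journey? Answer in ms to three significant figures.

τ = 22.1 ms

Leg 1: 8.81 ms is already measured in the proton's rest frame.
Leg 2: γ = 1/√(1 − 0.988²) = 1/√0.02386 = 6.474; τ_2 = 10.6/6.474 = 1.637 ms.
Leg 3: γ = 79.72; τ_3 = 35.5/79.72 = 0.4453 ms.
Leg 4: γ = 1/√(1 − 0.9540²) = 1/√0.08988 = 3.335; τ_4 = 37.5/3.335 = 11.24 ms.
Total: 8.810 + 1.637 + 0.4453 + 11.24 ms.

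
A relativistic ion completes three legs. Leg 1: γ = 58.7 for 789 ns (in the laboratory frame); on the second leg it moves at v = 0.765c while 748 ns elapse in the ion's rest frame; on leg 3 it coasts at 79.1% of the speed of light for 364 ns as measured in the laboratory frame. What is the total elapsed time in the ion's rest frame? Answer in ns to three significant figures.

τ = 984 ns

Leg 1: γ = 58.7; τ_1 = 789/58.70 = 13.44 ns.
Leg 2: 748 ns is already measured in the ion's rest frame.
Leg 3: β = 0.791; γ = 1/√(1 − 0.791²) = 1/√0.3743 = 1.634; τ_3 = 364/1.634 = 222.7 ns.
Total: 13.44 + 748.0 + 222.7 ns.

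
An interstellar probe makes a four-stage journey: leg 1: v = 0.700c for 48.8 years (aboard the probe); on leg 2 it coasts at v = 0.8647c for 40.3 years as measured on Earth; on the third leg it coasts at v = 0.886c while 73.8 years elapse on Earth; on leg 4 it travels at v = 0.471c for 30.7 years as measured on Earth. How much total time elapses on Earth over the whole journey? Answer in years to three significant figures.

Leg 1: γ = 1/√(1 − 0.700²) = 1/√0.5100 = 1.400; Δt_1 = 1.400 × 48.8 = 68.33 years.
Leg 2: 40.3 years is already measured on Earth.
Leg 3: 73.8 years is already measured on Earth.
Leg 4: 30.7 years is already measured on Earth.
Total: 68.33 + 40.30 + 73.80 + 30.70 years.

Δt = 213 years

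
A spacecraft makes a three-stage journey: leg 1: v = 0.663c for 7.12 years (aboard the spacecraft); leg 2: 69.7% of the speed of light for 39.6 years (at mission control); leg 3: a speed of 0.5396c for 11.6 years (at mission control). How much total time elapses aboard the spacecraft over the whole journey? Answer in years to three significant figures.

τ = 45.3 years

Leg 1: 7.12 years is already measured aboard the spacecraft.
Leg 2: β = 0.697; γ = 1/√(1 − 0.697²) = 1/√0.5142 = 1.395; τ_2 = 39.6/1.395 = 28.40 years.
Leg 3: γ = 1/√(1 − 0.5396²) = 1/√0.7088 = 1.188; τ_3 = 11.6/1.188 = 9.766 years.
Total: 7.120 + 28.40 + 9.766 years.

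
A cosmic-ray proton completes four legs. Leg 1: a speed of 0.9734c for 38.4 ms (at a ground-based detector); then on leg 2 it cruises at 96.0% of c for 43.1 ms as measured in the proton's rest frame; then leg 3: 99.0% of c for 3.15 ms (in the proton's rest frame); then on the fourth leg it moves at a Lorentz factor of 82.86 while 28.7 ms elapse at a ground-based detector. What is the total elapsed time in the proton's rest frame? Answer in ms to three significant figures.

τ = 55.4 ms

Leg 1: γ = 1/√(1 − 0.9734²) = 1/√0.05249 = 4.365; τ_1 = 38.4/4.365 = 8.798 ms.
Leg 2: 43.1 ms is already measured in the proton's rest frame.
Leg 3: 3.15 ms is already measured in the proton's rest frame.
Leg 4: γ = 82.86; τ_4 = 28.7/82.86 = 0.3464 ms.
Total: 8.798 + 43.10 + 3.150 + 0.3464 ms.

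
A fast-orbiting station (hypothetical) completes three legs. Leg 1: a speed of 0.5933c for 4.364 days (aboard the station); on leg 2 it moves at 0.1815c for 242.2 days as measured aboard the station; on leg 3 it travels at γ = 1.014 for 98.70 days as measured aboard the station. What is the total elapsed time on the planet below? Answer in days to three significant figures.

Δt = 352 days

Leg 1: γ = 1/√(1 − 0.5933²) = 1/√0.6480 = 1.242; Δt_1 = 1.242 × 4.364 = 5.421 days.
Leg 2: γ = 1/√(1 − 0.1815²) = 1/√0.9671 = 1.017; Δt_2 = 1.017 × 242.2 = 246.3 days.
Leg 3: γ = 1.014; Δt_3 = 1.014 × 98.70 = 100.1 days.
Total: 5.421 + 246.3 + 100.1 days.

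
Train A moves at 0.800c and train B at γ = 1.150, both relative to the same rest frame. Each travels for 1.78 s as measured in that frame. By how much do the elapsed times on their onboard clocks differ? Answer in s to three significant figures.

|τ_A − τ_B| = 0.480 s

A: γ = 1/√(1 − 0.800²) = 5/3 ≈ 1.667; τ_A = 1.78/1.667 = 1.068 s.
B: γ = 1.150; τ_B = 1.78/1.150 = 1.548 s.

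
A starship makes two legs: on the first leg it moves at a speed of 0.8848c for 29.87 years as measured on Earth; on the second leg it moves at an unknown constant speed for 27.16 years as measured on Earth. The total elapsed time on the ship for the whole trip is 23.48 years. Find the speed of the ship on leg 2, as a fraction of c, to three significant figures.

β = 0.936

Leg 1: γ = 1/√(1 − 0.8848²) = 1/√0.2171 = 2.146; τ_1 = 29.87/2.146 = 13.92 years.
Leg 2: speed unknown; τ_2 = 27.16/γ_2.
Total proper time: 13.92 + τ_2 = 23.48, so τ_2 = 23.48 − 13.92 = 9.561 years.
γ_2 = 27.16/9.561 = 2.841; β = √(1 − 1/γ²) = √0.8761.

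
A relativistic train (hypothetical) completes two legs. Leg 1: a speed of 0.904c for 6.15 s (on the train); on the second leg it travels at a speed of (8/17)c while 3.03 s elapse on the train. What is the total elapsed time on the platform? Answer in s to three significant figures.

Δt = 17.8 s

Leg 1: γ = 1/√(1 − 0.904²) = 1/√0.1828 = 2.339; Δt_1 = 2.339 × 6.15 = 14.38 s.
Leg 2: γ = 1/√(1 − (8/17)²) = 17/15 ≈ 1.133; Δt_2 = 1.133 × 3.03 = 3.434 s.
Total: 14.38 + 3.434 s.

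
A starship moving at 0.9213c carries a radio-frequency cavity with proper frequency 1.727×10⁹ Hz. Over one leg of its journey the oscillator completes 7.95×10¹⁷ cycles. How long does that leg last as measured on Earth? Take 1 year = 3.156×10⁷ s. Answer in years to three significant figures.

Δt = 37.5 years

γ = 1/√(1 − 0.9213²) = 1/√0.1512 = 2.572
Proper time for N cycles: τ = N/f = 7.95×10¹⁷/(1.727×10⁹) = 4.603×10⁸ s = 14.59 years.
Lab-frame duration Δt = γτ = 2.572 × 14.59 = 37.51 years.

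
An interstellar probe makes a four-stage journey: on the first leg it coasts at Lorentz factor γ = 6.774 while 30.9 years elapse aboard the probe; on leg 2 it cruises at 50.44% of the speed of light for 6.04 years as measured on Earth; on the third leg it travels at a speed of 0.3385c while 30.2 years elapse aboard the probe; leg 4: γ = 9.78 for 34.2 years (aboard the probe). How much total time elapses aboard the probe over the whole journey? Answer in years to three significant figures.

Leg 1: 30.9 years is already measured aboard the probe.
Leg 2: β = 0.5044; γ = 1/√(1 − 0.5044²) = 1/√0.7456 = 1.158; τ_2 = 6.04/1.158 = 5.215 years.
Leg 3: 30.2 years is already measured aboard the probe.
Leg 4: 34.2 years is already measured aboard the probe.
Total: 30.90 + 5.215 + 30.20 + 34.20 years.

τ = 101 years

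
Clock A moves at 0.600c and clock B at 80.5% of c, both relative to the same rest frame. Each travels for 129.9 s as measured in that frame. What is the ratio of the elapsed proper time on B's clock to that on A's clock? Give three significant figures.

τ_B/τ_A = 0.742

A: γ = 1/√(1 − 0.600²) = 5/4 = 1.250. B: β = 0.805; γ = 1/√(1 − 0.805²) = 1/√0.3520 = 1.686.
τ_A/τ_B = γ_B/γ_A = 1.686/1.250 = 1.348, so τ_B/τ_A = 0.7416.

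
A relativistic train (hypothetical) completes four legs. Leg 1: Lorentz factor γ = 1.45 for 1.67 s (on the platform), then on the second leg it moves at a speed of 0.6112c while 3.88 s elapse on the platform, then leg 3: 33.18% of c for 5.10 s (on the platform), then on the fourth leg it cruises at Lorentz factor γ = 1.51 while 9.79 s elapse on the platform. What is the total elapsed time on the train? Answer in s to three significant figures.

Leg 1: γ = 1.45; τ_1 = 1.67/1.450 = 1.152 s.
Leg 2: γ = 1/√(1 − 0.6112²) = 1/√0.6264 = 1.263; τ_2 = 3.88/1.263 = 3.071 s.
Leg 3: β = 0.3318; γ = 1/√(1 − 0.3318²) = 1/√0.8899 = 1.060; τ_3 = 5.10/1.060 = 4.811 s.
Leg 4: γ = 1.51; τ_4 = 9.79/1.510 = 6.483 s.
Total: 1.152 + 3.071 + 4.811 + 6.483 s.

τ = 15.5 s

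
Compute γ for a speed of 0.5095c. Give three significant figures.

γ = 1/√(1 − 0.5095²) = 1/√0.7404 = 1.162

γ = 1.16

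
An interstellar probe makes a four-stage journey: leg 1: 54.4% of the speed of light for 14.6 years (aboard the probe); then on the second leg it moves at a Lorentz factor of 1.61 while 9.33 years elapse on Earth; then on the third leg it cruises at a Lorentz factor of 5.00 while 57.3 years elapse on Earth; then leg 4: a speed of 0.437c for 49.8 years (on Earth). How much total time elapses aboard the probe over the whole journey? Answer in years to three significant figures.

τ = 76.6 years

Leg 1: 14.6 years is already measured aboard the probe.
Leg 2: γ = 1.61; τ_2 = 9.33/1.610 = 5.795 years.
Leg 3: γ = 5.00; τ_3 = 57.3/5.000 = 11.46 years.
Leg 4: γ = 1/√(1 − 0.437²) = 1/√0.8090 = 1.112; τ_4 = 49.8/1.112 = 44.79 years.
Total: 14.60 + 5.795 + 11.46 + 44.79 years.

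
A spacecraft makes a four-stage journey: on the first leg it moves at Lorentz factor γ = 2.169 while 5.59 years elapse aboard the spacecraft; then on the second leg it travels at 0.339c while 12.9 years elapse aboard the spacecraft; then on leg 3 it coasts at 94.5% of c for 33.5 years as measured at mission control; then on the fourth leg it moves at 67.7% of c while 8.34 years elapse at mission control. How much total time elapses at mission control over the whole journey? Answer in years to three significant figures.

Δt = 67.7 years

Leg 1: γ = 2.169; Δt_1 = 2.169 × 5.59 = 12.12 years.
Leg 2: γ = 1/√(1 − 0.339²) = 1/√0.8851 = 1.063; Δt_2 = 1.063 × 12.9 = 13.71 years.
Leg 3: 33.5 years is already measured at mission control.
Leg 4: 8.34 years is already measured at mission control.
Total: 12.12 + 13.71 + 33.50 + 8.340 years.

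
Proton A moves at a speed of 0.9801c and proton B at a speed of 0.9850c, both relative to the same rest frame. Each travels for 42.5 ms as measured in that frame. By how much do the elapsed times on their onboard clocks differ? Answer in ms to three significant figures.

|τ_A − τ_B| = 1.10 ms

A: γ = 1/√(1 − 0.9801²) = 1/√0.03940 = 5.038; τ_A = 42.5/5.038 = 8.436 ms.
B: γ = 1/√(1 − 0.9850²) = 1/√0.02977 = 5.795; τ_B = 42.5/5.795 = 7.334 ms.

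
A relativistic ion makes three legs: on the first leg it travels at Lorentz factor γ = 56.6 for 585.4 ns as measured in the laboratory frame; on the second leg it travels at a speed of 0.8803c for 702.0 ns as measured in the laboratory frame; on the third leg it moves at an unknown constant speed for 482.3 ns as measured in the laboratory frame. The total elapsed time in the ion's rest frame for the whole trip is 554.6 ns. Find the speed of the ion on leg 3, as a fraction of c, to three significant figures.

β = 0.899

Leg 1: γ = 56.6; τ_1 = 585.4/56.60 = 10.34 ns.
Leg 2: γ = 1/√(1 − 0.8803²) = 1/√0.2251 = 2.108; τ_2 = 702.0/2.108 = 333.0 ns.
Leg 3: speed unknown; τ_3 = 482.3/γ_3.
Total proper time: 10.34 + 333.0 + τ_3 = 554.6, so τ_3 = 554.6 − 343.4 = 211.2 ns.
γ_3 = 482.3/211.2 = 2.283; β = √(1 − 1/γ²) = √0.8082.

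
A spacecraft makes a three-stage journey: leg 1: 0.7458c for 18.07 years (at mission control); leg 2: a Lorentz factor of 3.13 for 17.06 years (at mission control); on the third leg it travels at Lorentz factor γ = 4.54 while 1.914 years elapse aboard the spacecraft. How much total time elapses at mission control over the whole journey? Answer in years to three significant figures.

Leg 1: 18.07 years is already measured at mission control.
Leg 2: 17.06 years is already measured at mission control.
Leg 3: γ = 4.54; Δt_3 = 4.540 × 1.914 = 8.690 years.
Total: 18.07 + 17.06 + 8.690 years.

Δt = 43.8 years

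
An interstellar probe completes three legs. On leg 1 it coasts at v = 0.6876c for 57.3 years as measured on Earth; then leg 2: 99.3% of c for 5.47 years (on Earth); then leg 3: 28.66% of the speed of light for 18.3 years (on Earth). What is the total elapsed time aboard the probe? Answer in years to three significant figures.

τ = 59.8 years

Leg 1: γ = 1/√(1 − 0.6876²) = 1/√0.5272 = 1.377; τ_1 = 57.3/1.377 = 41.60 years.
Leg 2: β = 0.993; γ = 1/√(1 − 0.993²) = 1/√0.01395 = 8.466; τ_2 = 5.47/8.466 = 0.6461 years.
Leg 3: β = 0.2866; γ = 1/√(1 − 0.2866²) = 1/√0.9179 = 1.044; τ_3 = 18.3/1.044 = 17.53 years.
Total: 41.60 + 0.6461 + 17.53 years.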